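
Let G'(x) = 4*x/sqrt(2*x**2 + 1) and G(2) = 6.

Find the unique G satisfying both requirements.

G(x) = 2*sqrt(2*x**2 + 1)

The substitution u = 2*x**2 + 1 works: G'(x) is exactly (dG/du)*(du/dx) for that inner function.
A general antiderivative is 2*sqrt(2*x**2 + 1) + C.
The condition gives C = 6 - (6) = 0.
So G(x) = 2*sqrt(2*x**2 + 1).
Check: d/dx[2*sqrt(2*x**2 + 1)] = 4*x/sqrt(2*x**2 + 1) = G'(x).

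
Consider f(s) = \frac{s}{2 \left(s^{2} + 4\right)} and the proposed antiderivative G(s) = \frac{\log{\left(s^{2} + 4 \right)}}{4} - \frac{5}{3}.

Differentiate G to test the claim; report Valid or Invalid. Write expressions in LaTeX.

Valid - differentiating G returns exactly f.

d/ds[G] = \frac{s}{2 s^{2} + 8}
This equals f(s) exactly, so the claim holds.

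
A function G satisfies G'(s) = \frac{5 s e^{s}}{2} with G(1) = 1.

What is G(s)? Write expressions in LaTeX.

Recognize the product-rule pattern: G'(s) = u'v + uv' with u = \frac{5 s}{2} - \frac{5}{2}, v = e^{s}, so integration by parts undoes it.
A general antiderivative is \frac{\left(5 s - 5\right) e^{s}}{2} + C.
The condition gives C = 1 - (0) = 1.
So G(s) = \frac{5 s e^{s} - 5 e^{s} + 2}{2}.
Check: d/ds[\frac{5 s e^{s} - 5 e^{s} + 2}{2}] = \frac{5 s e^{s}}{2} = G'(s).

G(s) = \frac{5 s e^{s} - 5 e^{s} + 2}{2}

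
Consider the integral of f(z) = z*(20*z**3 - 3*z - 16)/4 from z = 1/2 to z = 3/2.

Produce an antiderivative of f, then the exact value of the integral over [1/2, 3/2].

Antiderivative: F(z) = z**2*(4*z**3 - z - 8)/4; value = 11/4

A first test for any F(z): its z-derivative must equal f(z) identically.
F(z) = z**2*(4*z**3 - z - 8)/4 is an antiderivative of f.
Check: d/dz[z**2*(4*z**3 - z - 8)/4] = 5*z**4 - 3*z**2/4 - 4*z, which equals f(z).
F(3/2) = 9/4; F(1/2) = -1/2.
Integral = F(3/2) - F(1/2) = 11/4.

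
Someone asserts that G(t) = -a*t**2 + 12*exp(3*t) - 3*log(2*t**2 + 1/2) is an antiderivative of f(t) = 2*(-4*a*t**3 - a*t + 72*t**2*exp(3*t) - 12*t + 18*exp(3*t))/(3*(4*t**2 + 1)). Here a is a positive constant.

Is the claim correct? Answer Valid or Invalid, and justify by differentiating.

Invalid: d/dt[G] - f = (-16*a*t**3 - 4*a*t + 288*t**2*exp(3*t) - 48*t + 72*exp(3*t))/(12*t**2 + 3), which is not 0.

d/dt[G] = (-8*a*t**3 - 2*a*t + 144*t**2*exp(3*t) - 24*t + 36*exp(3*t))/(4*t**2 + 1)
d/dt[G] - f(t) = (-16*a*t**3 - 4*a*t + 288*t**2*exp(3*t) - 48*t + 72*exp(3*t))/(12*t**2 + 3) != 0.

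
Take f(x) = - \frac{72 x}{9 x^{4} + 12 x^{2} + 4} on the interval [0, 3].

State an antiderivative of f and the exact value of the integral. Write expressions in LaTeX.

f matches the chain-rule pattern g'(h)*h' with inner function h(x) = \frac{x^{2}}{2} + \frac{1}{3}; substituting u = h(x) collapses the integral.
F(x) = \frac{12}{3 x^{2} + 2} is an antiderivative of f.
Check: d/dx[\frac{12}{3 x^{2} + 2}] = - \frac{72 x}{9 x^{4} + 12 x^{2} + 4} = f(x).
F(3) = \frac{12}{29}; F(0) = 6.
Integral = F(3) - F(0) = - \frac{162}{29}.

Antiderivative: F(x) = \frac{12}{3 x^{2} + 2}; value = - \frac{162}{29}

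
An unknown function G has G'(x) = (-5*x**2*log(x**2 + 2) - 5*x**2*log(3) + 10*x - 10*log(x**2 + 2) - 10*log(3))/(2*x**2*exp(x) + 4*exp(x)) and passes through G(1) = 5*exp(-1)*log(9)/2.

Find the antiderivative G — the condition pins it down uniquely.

G(x) = 5*exp(-x)*log(3*x**2 + 6)/2

Recognize the product-rule pattern: G'(x) = u'v + uv' with u = 5*exp(-x)/2, v = log(3*x**2 + 6), so integration by parts undoes it.
A general antiderivative is 5*exp(-x)*log(3*x**2 + 6)/2 + C.
The condition gives C = 5*exp(-1)*log(9)/2 - (5*exp(-1)*log(9)/2) = 0.
So G(x) = 5*exp(-x)*log(3*x**2 + 6)/2.
Check: d/dx[5*exp(-x)*log(3*x**2 + 6)/2] = (-5*x**2*log(x**2 + 2) - 5*x**2*log(3) + 10*x - 10*log(x**2 + 2) - 10*log(3))/(2*x**2*exp(x) + 4*exp(x)) = G'(x).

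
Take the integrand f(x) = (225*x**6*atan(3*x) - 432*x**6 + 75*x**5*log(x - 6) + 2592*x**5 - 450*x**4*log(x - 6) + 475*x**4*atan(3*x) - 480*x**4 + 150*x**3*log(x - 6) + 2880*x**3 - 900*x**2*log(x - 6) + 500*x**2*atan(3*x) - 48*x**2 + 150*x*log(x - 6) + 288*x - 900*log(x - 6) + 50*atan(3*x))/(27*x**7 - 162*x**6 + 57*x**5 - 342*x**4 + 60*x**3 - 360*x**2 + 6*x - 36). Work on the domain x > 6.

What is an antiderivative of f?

Recover f(x) by differentiating a candidate F(x); any mismatch rules it out.
Check: d/dx[(25*log(x - 6)*atan(3*x) - 12*log(x**4 + 2*x**2 + 2))/3] = (225*x**6*atan(3*x) - 432*x**6 + 75*x**5*log(x - 6) + 2592*x**5 - 450*x**4*log(x - 6) + 475*x**4*atan(3*x) - 480*x**4 + 150*x**3*log(x - 6) + 2880*x**3 - 900*x**2*log(x - 6) + 500*x**2*atan(3*x) - 48*x**2 + 150*x*log(x - 6) + 288*x - 900*log(x - 6) + 50*atan(3*x))/(27*x**7 - 162*x**6 + 57*x**5 - 342*x**4 + 60*x**3 - 360*x**2 + 6*x - 36) = f(x).

An antiderivative is F(x) = (25*log(x - 6)*atan(3*x) - 12*log(x**4 + 2*x**2 + 2))/3.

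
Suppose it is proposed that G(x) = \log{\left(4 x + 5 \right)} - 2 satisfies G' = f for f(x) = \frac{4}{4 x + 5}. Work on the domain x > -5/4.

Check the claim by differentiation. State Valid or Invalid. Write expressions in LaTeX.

Valid. The derivative of G reproduces f.

d/dx[G] = \frac{4}{4 x + 5}
This equals f(x) exactly, so the claim holds.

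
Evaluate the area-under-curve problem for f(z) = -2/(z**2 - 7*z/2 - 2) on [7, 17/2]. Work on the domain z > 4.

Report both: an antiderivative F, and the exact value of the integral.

Factor the denominator ((z - 4)*(2*z + 1)) and decompose: f = 8/(9*(2*z + 1)) - 4/(9*(z - 4)); each piece integrates to a log, atan, or power term.
F(z) = -4*log(z - 4)/9 + 4*log(z + 1/2)/9 is an antiderivative of f.
Check: d/dz[-4*log(z - 4)/9 + 4*log(z + 1/2)/9] = -4/(2*z**2 - 7*z - 4), which equals f(z).
F(17/2) = -4*log(9/2)/9 + 4*log(9)/9; F(7) = -4*log(3)/9 + 4*log(15/2)/9.
Integral = F(17/2) - F(7) = -4*log(15/2)/9 - 4*log(9/2)/9 + 4*log(3)/9 + 4*log(9)/9.

Antiderivative: F(z) = -4*log(z - 4)/9 + 4*log(z + 1/2)/9; value = -4*log(15/2)/9 - 4*log(9/2)/9 + 4*log(3)/9 + 4*log(9)/9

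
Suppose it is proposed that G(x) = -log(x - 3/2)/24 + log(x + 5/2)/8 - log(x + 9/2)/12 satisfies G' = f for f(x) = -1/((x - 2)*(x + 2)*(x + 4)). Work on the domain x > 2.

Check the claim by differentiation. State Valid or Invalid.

d/dx[G] = -8/(8*x**3 + 44*x**2 + 6*x - 135)
d/dx[G] - f(x) = (12*x**2 + 38*x - 7)/(8*x**6 + 76*x**5 + 150*x**4 - 415*x**3 - 1268*x**2 + 444*x + 2160) != 0.

Invalid: d/dx[G] - f = (12*x**2 + 38*x - 7)/(8*x**6 + 76*x**5 + 150*x**4 - 415*x**3 - 1268*x**2 + 444*x + 2160), which is not 0.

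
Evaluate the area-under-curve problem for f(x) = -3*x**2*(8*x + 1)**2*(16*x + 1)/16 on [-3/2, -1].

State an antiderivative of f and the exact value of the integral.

Antiderivative: F(x) = -x**3*(8*x + 1)**3/16; value = 33193/128

f matches the chain-rule pattern g'(h)*h' with inner function h(x) = 4*x**2 + x/2; substituting u = h(x) collapses the integral.
F(x) = -x**3*(8*x + 1)**3/16 is an antiderivative of f.
Check: d/dx[-x**3*(8*x + 1)**3/16] = -192*x**5 - 60*x**4 - 6*x**3 - 3*x**2/16, which equals f(x).
F(-1) = -343/16; F(-3/2) = -35937/128.
Integral = F(-1) - F(-3/2) = 33193/128.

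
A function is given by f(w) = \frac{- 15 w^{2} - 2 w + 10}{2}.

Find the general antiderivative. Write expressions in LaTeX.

An antiderivative F(w) passes only if d/dw[F] lands on f(w) exactly.
Check: d/dw[\frac{- 10 w^{3} - 2 w^{2} + 20 w - 3}{4}] = - \frac{15 w^{2}}{2} - w + 5, which equals f(w).

F(w) = \frac{- 10 w^{3} - 2 w^{2} + 20 w - 3}{4} + C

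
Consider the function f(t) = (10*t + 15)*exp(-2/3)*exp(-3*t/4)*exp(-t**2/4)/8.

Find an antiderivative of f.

An antiderivative is F(t) = -5*exp(-2/3)*exp(-3*t/4)*exp(-t**2/4)/2.

f matches the chain-rule pattern g'(h)*h' with inner function h(t) = -t**2/4 - 3*t/4 - 2/3; substituting u = h(t) collapses the integral.
Check: d/dt[-5*exp(-2/3)*exp(-3*t/4)*exp(-t**2/4)/2] = (10*t + 15)*exp(-2/3)*exp(-3*t/4)*exp(-t**2/4)/8 = f(t).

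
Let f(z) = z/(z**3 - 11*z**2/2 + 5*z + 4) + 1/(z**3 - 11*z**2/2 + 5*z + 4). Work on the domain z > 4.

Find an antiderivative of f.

The denominator factors as (z - 4)*(z - 2)*(2*z + 1); partial fractions split f into directly integrable pieces: 4/(45*(2*z + 1)) - 3/(5*(z - 2)) + 5/(9*(z - 4)).
Check: d/dz[5*log(z - 4)/9 - 3*log(z - 2)/5 + 2*log(z + 1/2)/45] = (2*z + 2)/(2*z**3 - 11*z**2 + 10*z + 8), which equals f(z).

An antiderivative is F(z) = 5*log(z - 4)/9 - 3*log(z - 2)/5 + 2*log(z + 1/2)/45.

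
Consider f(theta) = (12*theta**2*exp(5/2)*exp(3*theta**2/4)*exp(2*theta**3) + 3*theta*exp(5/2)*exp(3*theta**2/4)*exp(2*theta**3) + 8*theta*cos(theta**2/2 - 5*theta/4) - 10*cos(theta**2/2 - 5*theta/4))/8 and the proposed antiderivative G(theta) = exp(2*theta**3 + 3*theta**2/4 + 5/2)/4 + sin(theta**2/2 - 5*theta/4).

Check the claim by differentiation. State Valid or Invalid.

d/dtheta[G] = 3*theta**2*exp(5/2)*exp(3*theta**2/4)*exp(2*theta**3)/2 + 3*theta*exp(5/2)*exp(3*theta**2/4)*exp(2*theta**3)/8 + theta*cos(theta**2/2 - 5*theta/4) - 5*cos(theta**2/2 - 5*theta/4)/4
This equals f(theta) exactly, so the claim holds.

Valid: G'(theta) = f(theta).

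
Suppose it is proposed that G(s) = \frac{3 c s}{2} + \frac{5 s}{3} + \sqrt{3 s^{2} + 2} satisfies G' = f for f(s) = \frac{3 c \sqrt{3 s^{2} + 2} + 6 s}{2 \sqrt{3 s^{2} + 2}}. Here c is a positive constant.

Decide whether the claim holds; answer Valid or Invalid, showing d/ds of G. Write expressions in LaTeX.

d/ds[G] = \frac{9 c \sqrt{3 s^{2} + 2} + 18 s + 10 \sqrt{3 s^{2} + 2}}{6 \sqrt{3 s^{2} + 2}}
d/ds[G] - f(s) = \frac{5}{3} != 0.

Invalid: d/ds[G] - f = \frac{5}{3}, which is not 0.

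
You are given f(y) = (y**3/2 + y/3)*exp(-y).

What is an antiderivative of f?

An antiderivative is F(y) = (-3*y**3 - 9*y**2 - 20*y - 20)*exp(-y)/6.

f has the shape u'v + uv' for u = -y**3/2 - 3*y**2/2 - 10*y/3 - 10/3 and v = exp(-y) — it is the derivative of the product u*v.
Check: d/dy[(-3*y**3 - 9*y**2 - 20*y - 20)*exp(-y)/6] = (3*y**3 + 2*y)*exp(-y)/6, which equals f(y).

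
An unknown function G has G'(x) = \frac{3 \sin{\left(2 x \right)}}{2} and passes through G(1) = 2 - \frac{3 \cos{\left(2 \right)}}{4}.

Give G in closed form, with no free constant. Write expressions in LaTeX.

G(x) = - \frac{3 \cos{\left(2 x \right)} - 8}{4}

Any candidate G(x) must reproduce the stated G'(x) exactly.
A general antiderivative is - \frac{3 \cos{\left(2 x \right)}}{4} + C.
The condition gives C = 2 - \frac{3 \cos{\left(2 \right)}}{4} - (- \frac{3 \cos{\left(2 \right)}}{4}) = 2.
So G(x) = - \frac{3 \cos{\left(2 x \right)} - 8}{4}.
Check: d/dx[- \frac{3 \cos{\left(2 x \right)} - 8}{4}] = \frac{3 \sin{\left(2 x \right)}}{2} = G'(x).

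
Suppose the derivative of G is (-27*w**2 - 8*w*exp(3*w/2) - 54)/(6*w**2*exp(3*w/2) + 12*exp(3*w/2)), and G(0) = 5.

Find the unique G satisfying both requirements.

Since d/dw undoes antidifferentiation here, G(w) must give back the stated G'(w).
A general antiderivative is -2*log(w**2/2 + 1)/3 + 3*exp(-3*w/2) + C.
The condition gives C = 5 - (3) = 2.
So G(w) = (-2*exp(3*w/2)*log(w**2/2 + 1) + 6*exp(3*w/2) + 9)*exp(-3*w/2)/3.
Check: d/dw[(-2*exp(3*w/2)*log(w**2/2 + 1) + 6*exp(3*w/2) + 9)*exp(-3*w/2)/3] = (-27*w**2 - 8*w*exp(3*w/2) - 54)/(6*w**2*exp(3*w/2) + 12*exp(3*w/2)) = G'(w).

G(w) = (-2*exp(3*w/2)*log(w**2/2 + 1) + 6*exp(3*w/2) + 9)*exp(-3*w/2)/3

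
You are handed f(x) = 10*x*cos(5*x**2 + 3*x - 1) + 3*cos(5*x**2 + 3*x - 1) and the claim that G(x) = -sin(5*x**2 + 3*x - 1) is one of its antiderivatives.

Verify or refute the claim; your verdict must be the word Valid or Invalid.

Invalid: d/dx[G] - f = -20*x*cos(5*x**2 + 3*x - 1) - 6*cos(5*x**2 + 3*x - 1), which is not 0.

d/dx[G] = -10*x*cos(5*x**2 + 3*x - 1) - 3*cos(5*x**2 + 3*x - 1)
d/dx[G] - f(x) = -20*x*cos(5*x**2 + 3*x - 1) - 6*cos(5*x**2 + 3*x - 1) != 0.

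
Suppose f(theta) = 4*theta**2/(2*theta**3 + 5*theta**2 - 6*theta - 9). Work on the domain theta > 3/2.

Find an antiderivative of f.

The denominator factors as (theta + 1)*(theta + 3)*(2*theta - 3); partial fractions split f into directly integrable pieces: 4/(5*(2*theta - 3)) + 2/(theta + 3) - 2/(5*(theta + 1)).
Check: d/dtheta[2*log(theta - 3/2)/5 - 2*log(theta + 1)/5 + 2*log(theta + 3)] = 4*theta**2/(2*theta**3 + 5*theta**2 - 6*theta - 9) = f(theta).

An antiderivative is F(theta) = 2*log(theta - 3/2)/5 - 2*log(theta + 1)/5 + 2*log(theta + 3).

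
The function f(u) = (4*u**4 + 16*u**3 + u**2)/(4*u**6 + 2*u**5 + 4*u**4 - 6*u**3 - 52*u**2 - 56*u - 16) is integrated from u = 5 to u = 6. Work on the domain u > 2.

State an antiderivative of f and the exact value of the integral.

The denominator factors as 2*(u - 2)*(u + 1)**2*(2*u + 1)*(u**2 + 4); partial fractions split f into directly integrable pieces: -(699*u - 1514)/(1700*(u**2 + 4)) + 24/(85*(2*u + 1)) - 1/(450*(u + 1)) - 11/(30*(u + 1)**2) + 49/(180*(u - 2)).
F(u) = (8330*u*log(u - 2) + 4320*u*log(u + 1/2) - 68*u*log(u + 1) - 6291*u*log(u**2 + 4) + 13626*u*atan(u/2) + 8330*log(u - 2) + 4320*log(u + 1/2) - 68*log(u + 1) - 6291*log(u**2 + 4) + 13626*atan(u/2) + 11220)/(30600*(u + 1)) is an antiderivative of f.
Check: d/du[(8330*u*log(u - 2) + 4320*u*log(u + 1/2) - 68*u*log(u + 1) - 6291*u*log(u**2 + 4) + 13626*u*atan(u/2) + 8330*log(u - 2) + 4320*log(u + 1/2) - 68*log(u + 1) - 6291*log(u**2 + 4) + 13626*atan(u/2) + 11220)/(30600*(u + 1))] = (4*u**4 + 16*u**3 + u**2)/(4*u**6 + 2*u**5 + 4*u**4 - 6*u**3 - 52*u**2 - 56*u - 16) = f(u).
F(6) = -699*log(40)/3400 - log(7)/450 + 11/210 + 12*log(13/2)/85 + 49*log(4)/180 + 757*atan(3)/1700; F(5) = -699*log(29)/3400 - log(6)/450 + 11/180 + 12*log(11/2)/85 + 49*log(3)/180 + 757*atan(5/2)/1700.
Integral = F(6) - F(5) = -699*log(40)/3400 - 757*atan(5/2)/1700 - 49*log(3)/180 - 12*log(11/2)/85 - 11/1260 - log(7)/450 + log(6)/450 + 12*log(13/2)/85 + 49*log(4)/180 + 757*atan(3)/1700 + 699*log(29)/3400.

Antiderivative: F(u) = (8330*u*log(u - 2) + 4320*u*log(u + 1/2) - 68*u*log(u + 1) - 6291*u*log(u**2 + 4) + 13626*u*atan(u/2) + 8330*log(u - 2) + 4320*log(u + 1/2) - 68*log(u + 1) - 6291*log(u**2 + 4) + 13626*atan(u/2) + 11220)/(30600*(u + 1)); value = -699*log(40)/3400 - 757*atan(5/2)/1700 - 49*log(3)/180 - 12*log(11/2)/85 - 11/1260 - log(7)/450 + log(6)/450 + 12*log(13/2)/85 + 49*log(4)/180 + 757*atan(3)/1700 + 699*log(29)/3400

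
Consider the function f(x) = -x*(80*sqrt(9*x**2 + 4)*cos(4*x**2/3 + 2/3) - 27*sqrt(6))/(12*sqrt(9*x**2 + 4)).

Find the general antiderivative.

F(x) = 3*sqrt(3*x**2/2 + 2/3)/2 - 5*sin(4*x**2/3 + 2/3)/2 + C

Recover f(x) by differentiating a candidate F(x); any mismatch rules it out.
Check: d/dx[3*sqrt(3*x**2/2 + 2/3)/2 - 5*sin(4*x**2/3 + 2/3)/2] = (-80*x*sqrt(9*x**2 + 4)*cos(4*x**2/3 + 2/3) + 27*sqrt(6)*x)/(12*sqrt(9*x**2 + 4)), which equals f(x).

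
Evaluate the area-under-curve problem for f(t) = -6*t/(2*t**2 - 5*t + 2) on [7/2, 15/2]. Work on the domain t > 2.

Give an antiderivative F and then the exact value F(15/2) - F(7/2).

Factor the denominator ((t - 2)*(2*t - 1)) and decompose: f = 2/(2*t - 1) - 4/(t - 2); each piece integrates to a log, atan, or power term.
F(t) = -4*log(t - 2) + log(t - 1/2) is an antiderivative of f.
Check: d/dt[-4*log(t - 2) + log(t - 1/2)] = -6*t/(2*t**2 - 5*t + 2) = f(t).
F(15/2) = -4*log(11/2) + log(7); F(7/2) = -4*log(3/2) + log(3).
Integral = F(15/2) - F(7/2) = -4*log(11/2) - log(3) + 4*log(3/2) + log(7).

Antiderivative: F(t) = -4*log(t - 2) + log(t - 1/2); value = -4*log(11/2) - log(3) + 4*log(3/2) + log(7)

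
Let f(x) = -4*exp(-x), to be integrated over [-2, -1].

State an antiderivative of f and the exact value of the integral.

Antiderivative: F(x) = 4*exp(-x); value = -4*exp(2) + 4*exp(1)

Check any antiderivative F(x) by computing F'(x) and comparing it with f(x).
F(x) = 4*exp(-x) is an antiderivative of f.
Check: d/dx[4*exp(-x)] = -4*exp(-x) = f(x).
F(-1) = 4*exp(1); F(-2) = 4*exp(2).
Integral = F(-1) - F(-2) = -4*exp(2) + 4*exp(1).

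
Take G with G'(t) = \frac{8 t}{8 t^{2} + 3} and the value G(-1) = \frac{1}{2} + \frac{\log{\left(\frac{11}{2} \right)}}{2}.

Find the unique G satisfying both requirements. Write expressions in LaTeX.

G(t) = \frac{\log{\left(4 t^{2} + \frac{3}{2} \right)}}{2} + \frac{1}{2}

The substitution u = 4 t^{2} + \frac{3}{2} works: G'(t) is exactly (dG/du)*(du/dt) for that inner function.
A general antiderivative is \frac{\log{\left(4 t^{2} + \frac{3}{2} \right)}}{2} + C.
The condition gives C = \frac{1}{2} + \frac{\log{\left(\frac{11}{2} \right)}}{2} - (\frac{\log{\left(\frac{11}{2} \right)}}{2}) = \frac{1}{2}.
So G(t) = \frac{\log{\left(4 t^{2} + \frac{3}{2} \right)}}{2} + \frac{1}{2}.
Check: d/dt[\frac{\log{\left(4 t^{2} + \frac{3}{2} \right)}}{2} + \frac{1}{2}] = \frac{8 t}{8 t^{2} + 3} = G'(t).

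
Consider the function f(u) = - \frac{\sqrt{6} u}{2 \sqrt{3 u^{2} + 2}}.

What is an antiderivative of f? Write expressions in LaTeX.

The substitution w = \frac{u^{2}}{2} + \frac{1}{3} works: f is exactly (dF/dw)*(dw/du) for that inner function.
Check: d/du[- \sqrt{\frac{u^{2}}{2} + \frac{1}{3}}] = - \frac{\sqrt{6} u}{2 \sqrt{3 u^{2} + 2}} = f(u).

An antiderivative is F(u) = - \sqrt{\frac{u^{2}}{2} + \frac{1}{3}}.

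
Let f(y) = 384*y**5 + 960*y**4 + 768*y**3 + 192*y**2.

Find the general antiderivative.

F(y) = -64*y**3*(-y - 1)**3 + C

The substitution u = -4*y**2 - 4*y works: f is exactly (dF/du)*(du/dy) for that inner function.
Check: d/dy[-64*y**3*(-y - 1)**3] = 384*y**5 + 960*y**4 + 768*y**3 + 192*y**2 = f(y).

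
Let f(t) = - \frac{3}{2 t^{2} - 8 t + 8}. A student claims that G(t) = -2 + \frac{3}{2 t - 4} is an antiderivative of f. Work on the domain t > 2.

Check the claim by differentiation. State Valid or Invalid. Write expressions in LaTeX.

d/dt[G] = - \frac{3}{2 t^{2} - 8 t + 8}
This equals f(t) exactly, so the claim holds.

Valid - differentiating G returns exactly f.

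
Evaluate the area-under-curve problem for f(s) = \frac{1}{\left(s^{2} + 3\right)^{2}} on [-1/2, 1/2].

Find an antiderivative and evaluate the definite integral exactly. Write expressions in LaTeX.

Antiderivative: F(s) = \frac{s}{6 s^{2} + 18} + \frac{\sqrt{3} \operatorname{atan}{\left(\frac{\sqrt{3} s}{3} \right)}}{18}; value = \frac{2}{39} + \frac{\sqrt{3} \operatorname{atan}{\left(\frac{\sqrt{3}}{6} \right)}}{9}

For F(s) to be correct the identity F'(s) - f(s) = 0 must hold.
F(s) = \frac{s}{6 s^{2} + 18} + \frac{\sqrt{3} \operatorname{atan}{\left(\frac{\sqrt{3} s}{3} \right)}}{18} is an antiderivative of f.
Check: d/ds[\frac{s}{6 s^{2} + 18} + \frac{\sqrt{3} \operatorname{atan}{\left(\frac{\sqrt{3} s}{3} \right)}}{18}] = \frac{1}{s^{4} + 6 s^{2} + 9}, which equals f(s).
F(1/2) = \frac{1}{39} + \frac{\sqrt{3} \operatorname{atan}{\left(\frac{\sqrt{3}}{6} \right)}}{18}; F(-1/2) = - \frac{\sqrt{3} \operatorname{atan}{\left(\frac{\sqrt{3}}{6} \right)}}{18} - \frac{1}{39}.
Integral = F(1/2) - F(-1/2) = \frac{2}{39} + \frac{\sqrt{3} \operatorname{atan}{\left(\frac{\sqrt{3}}{6} \right)}}{9}.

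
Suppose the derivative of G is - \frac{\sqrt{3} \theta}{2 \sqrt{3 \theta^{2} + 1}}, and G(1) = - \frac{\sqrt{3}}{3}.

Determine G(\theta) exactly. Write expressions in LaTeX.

G'(\theta) matches the chain-rule pattern g'(h)*h' with inner function h(\theta) = \theta^{2} + \frac{1}{3}; substituting u = h(\theta) collapses the integral.
A general antiderivative is - \frac{\sqrt{\theta^{2} + \frac{1}{3}}}{2} + C.
The condition gives C = - \frac{\sqrt{3}}{3} - (- \frac{\sqrt{3}}{3}) = 0.
So G(\theta) = - \frac{\sqrt{3} \sqrt{3 \theta^{2} + 1}}{6}.
Check: d/d\theta[- \frac{\sqrt{3} \sqrt{3 \theta^{2} + 1}}{6}] = - \frac{\sqrt{3} \theta}{2 \sqrt{3 \theta^{2} + 1}} = G'(\theta).

G(\theta) = - \frac{\sqrt{3} \sqrt{3 \theta^{2} + 1}}{6}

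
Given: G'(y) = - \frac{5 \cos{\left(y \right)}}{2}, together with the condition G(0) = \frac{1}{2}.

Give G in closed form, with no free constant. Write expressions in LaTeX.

Since d/dy undoes antidifferentiation here, G(y) must give back the stated G'(y).
A general antiderivative is - \frac{5 \sin{\left(y \right)}}{2} + C.
The condition gives C = \frac{1}{2} - (0) = \frac{1}{2}.
So G(y) = \frac{1 - 5 \sin{\left(y \right)}}{2}.
Check: d/dy[\frac{1 - 5 \sin{\left(y \right)}}{2}] = - \frac{5 \cos{\left(y \right)}}{2} = G'(y).

G(y) = \frac{1 - 5 \sin{\left(y \right)}}{2}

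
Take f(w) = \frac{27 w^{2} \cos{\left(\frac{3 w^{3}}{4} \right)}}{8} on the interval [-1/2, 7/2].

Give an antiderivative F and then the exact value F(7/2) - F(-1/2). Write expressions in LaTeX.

f matches the chain-rule pattern g'(h)*h' with inner function h(w) = \frac{3 w^{3}}{4}; substituting u = h(w) collapses the integral.
F(w) = \frac{3 \sin{\left(\frac{3 w^{3}}{4} \right)}}{2} is an antiderivative of f.
Check: d/dw[\frac{3 \sin{\left(\frac{3 w^{3}}{4} \right)}}{2}] = \frac{27 w^{2} \cos{\left(\frac{3 w^{3}}{4} \right)}}{8} = f(w).
F(7/2) = \frac{3 \sin{\left(\frac{1029}{32} \right)}}{2}; F(-1/2) = - \frac{3 \sin{\left(\frac{3}{32} \right)}}{2}.
Integral = F(7/2) - F(-1/2) = \frac{3 \sin{\left(\frac{3}{32} \right)}}{2} + \frac{3 \sin{\left(\frac{1029}{32} \right)}}{2}.

Antiderivative: F(w) = \frac{3 \sin{\left(\frac{3 w^{3}}{4} \right)}}{2}; value = \frac{3 \sin{\left(\frac{3}{32} \right)}}{2} + \frac{3 \sin{\left(\frac{1029}{32} \right)}}{2}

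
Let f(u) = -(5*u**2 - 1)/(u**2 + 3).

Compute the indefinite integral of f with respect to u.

F(u) = -(15*u - 16*sqrt(3)*atan(sqrt(3)*u/3))/3 + C

Recover f(u) by differentiating a candidate F(u); any mismatch rules it out.
Check: d/du[-(15*u - 16*sqrt(3)*atan(sqrt(3)*u/3))/3] = (1 - 5*u**2)/(u**2 + 3), which equals f(u).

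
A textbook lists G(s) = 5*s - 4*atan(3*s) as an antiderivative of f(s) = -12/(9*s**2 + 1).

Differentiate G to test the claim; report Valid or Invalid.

d/ds[G] = (45*s**2 - 7)/(9*s**2 + 1)
d/ds[G] - f(s) = 5 != 0.

Invalid: d/ds[G] - f = 5, which is not 0.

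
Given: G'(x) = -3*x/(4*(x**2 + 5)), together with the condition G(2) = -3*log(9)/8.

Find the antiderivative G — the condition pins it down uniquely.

G(x) = -3*log(x**2 + 5)/8

The substitution u = x**2 + 5 works: G'(x) is exactly (dG/du)*(du/dx) for that inner function.
A general antiderivative is -3*log(x**2 + 5)/8 + C.
The condition gives C = -3*log(9)/8 - (-3*log(9)/8) = 0.
So G(x) = -3*log(x**2 + 5)/8.
Check: d/dx[-3*log(x**2 + 5)/8] = -3*x/(4*x**2 + 20), which equals G'(x).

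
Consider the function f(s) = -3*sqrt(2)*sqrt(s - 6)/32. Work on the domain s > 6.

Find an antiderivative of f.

An antiderivative is F(s) = -sqrt(2)*(s - 6)**(3/2)/16.

A candidate is checked by its d/ds: the result must match f(s).
Check: d/ds[-sqrt(2)*(s - 6)**(3/2)/16] = -3*sqrt(2)*sqrt(s - 6)/32 = f(s).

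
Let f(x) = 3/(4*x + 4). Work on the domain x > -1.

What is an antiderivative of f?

Differentiate the proposed F(x) back; it has to land on f(x) exactly.
Check: d/dx[3*log(2*x + 2)/4] = 3/(4*x + 4) = f(x).

An antiderivative is F(x) = 3*log(2*x + 2)/4.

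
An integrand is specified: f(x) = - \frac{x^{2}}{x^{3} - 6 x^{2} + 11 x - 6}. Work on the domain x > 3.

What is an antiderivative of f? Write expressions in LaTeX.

The denominator factors as \left(x - 3\right) \left(x - 2\right) \left(x - 1\right); partial fractions split f into directly integrable pieces: - \frac{1}{2 \left(x - 1\right)} + \frac{4}{x - 2} - \frac{9}{2 \left(x - 3\right)}.
Check: d/dx[- \frac{9 \log{\left(x - 3 \right)}}{2} + 4 \log{\left(x - 2 \right)} - \frac{\log{\left(x - 1 \right)}}{2}] = - \frac{x^{2}}{x^{3} - 6 x^{2} + 11 x - 6} = f(x).

An antiderivative is F(x) = - \frac{9 \log{\left(x - 3 \right)}}{2} + 4 \log{\left(x - 2 \right)} - \frac{\log{\left(x - 1 \right)}}{2}.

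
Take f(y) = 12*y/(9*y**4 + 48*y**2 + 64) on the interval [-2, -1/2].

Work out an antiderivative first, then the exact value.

Antiderivative: F(y) = -1/(3*y**2/2 + 4); value = -9/70

The substitution u = 3*y**2/2 + 4 works: f is exactly (dF/du)*(du/dy) for that inner function.
F(y) = -1/(3*y**2/2 + 4) is an antiderivative of f.
Check: d/dy[-1/(3*y**2/2 + 4)] = 12*y/(9*y**4 + 48*y**2 + 64) = f(y).
F(-1/2) = -8/35; F(-2) = -1/10.
Integral = F(-1/2) - F(-2) = -9/70.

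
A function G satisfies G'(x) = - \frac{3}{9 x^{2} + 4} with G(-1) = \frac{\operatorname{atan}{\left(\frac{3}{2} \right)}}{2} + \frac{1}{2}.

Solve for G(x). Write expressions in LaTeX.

G(x) = \frac{1 - \operatorname{atan}{\left(\frac{3 x}{2} \right)}}{2}

Any candidate G(x) must reproduce the stated G'(x) exactly.
A general antiderivative is - \frac{\operatorname{atan}{\left(\frac{3 x}{2} \right)}}{2} + C.
The condition gives C = \frac{\operatorname{atan}{\left(\frac{3}{2} \right)}}{2} + \frac{1}{2} - (\frac{\operatorname{atan}{\left(\frac{3}{2} \right)}}{2}) = \frac{1}{2}.
So G(x) = \frac{1 - \operatorname{atan}{\left(\frac{3 x}{2} \right)}}{2}.
Check: d/dx[\frac{1 - \operatorname{atan}{\left(\frac{3 x}{2} \right)}}{2}] = - \frac{3}{9 x^{2} + 4} = G'(x).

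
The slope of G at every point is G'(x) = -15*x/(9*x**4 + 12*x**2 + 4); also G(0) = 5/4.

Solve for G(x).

The substitution u = 3*x**2/2 + 1 works: G'(x) is exactly (dG/du)*(du/dx) for that inner function.
A general antiderivative is 5/(4*(3*x**2/2 + 1)) + C.
The condition gives C = 5/4 - (5/4) = 0.
So G(x) = 5/(6*x**2 + 4).
Check: d/dx[5/(6*x**2 + 4)] = -15*x/(9*x**4 + 12*x**2 + 4) = G'(x).

G(x) = 5/(6*x**2 + 4)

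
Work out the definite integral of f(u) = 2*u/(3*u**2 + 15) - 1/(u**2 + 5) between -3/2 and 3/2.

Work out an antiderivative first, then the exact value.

Antiderivative: F(u) = log(u**2 + 5)/3 - sqrt(5)*atan(sqrt(5)*u/5)/5; value = -2*sqrt(5)*atan(3*sqrt(5)/10)/5

The integrand splits into summands that can be handled one at a time.
F(u) = log(u**2 + 5)/3 - sqrt(5)*atan(sqrt(5)*u/5)/5 is an antiderivative of f.
Check: d/du[log(u**2 + 5)/3 - sqrt(5)*atan(sqrt(5)*u/5)/5] = (2*u - 3)/(3*u**2 + 15), which equals f(u).
F(3/2) = -sqrt(5)*atan(3*sqrt(5)/10)/5 + log(29/4)/3; F(-3/2) = sqrt(5)*atan(3*sqrt(5)/10)/5 + log(29/4)/3.
Integral = F(3/2) - F(-3/2) = -2*sqrt(5)*atan(3*sqrt(5)/10)/5.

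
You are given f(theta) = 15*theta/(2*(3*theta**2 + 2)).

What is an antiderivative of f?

f matches the chain-rule pattern g'(h)*h' with inner function h(theta) = theta**2 + 2/3; substituting u = h(theta) collapses the integral.
Check: d/dtheta[5*log(theta**2 + 2/3)/4] = 15*theta/(6*theta**2 + 4), which equals f(theta).

An antiderivative is F(theta) = 5*log(theta**2 + 2/3)/4.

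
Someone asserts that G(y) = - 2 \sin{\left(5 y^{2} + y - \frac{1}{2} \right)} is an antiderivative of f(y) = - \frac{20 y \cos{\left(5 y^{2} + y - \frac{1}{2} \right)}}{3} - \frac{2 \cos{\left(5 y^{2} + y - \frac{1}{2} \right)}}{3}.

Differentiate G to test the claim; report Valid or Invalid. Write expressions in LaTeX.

d/dy[G] = - 20 y \cos{\left(5 y^{2} + y - \frac{1}{2} \right)} - 2 \cos{\left(5 y^{2} + y - \frac{1}{2} \right)}
d/dy[G] - f(y) = - \frac{40 y \cos{\left(5 y^{2} + y - \frac{1}{2} \right)}}{3} - \frac{4 \cos{\left(5 y^{2} + y - \frac{1}{2} \right)}}{3} != 0.

Invalid: d/dy[G] - f = - \frac{40 y \cos{\left(5 y^{2} + y - \frac{1}{2} \right)}}{3} - \frac{4 \cos{\left(5 y^{2} + y - \frac{1}{2} \right)}}{3}, which is not 0.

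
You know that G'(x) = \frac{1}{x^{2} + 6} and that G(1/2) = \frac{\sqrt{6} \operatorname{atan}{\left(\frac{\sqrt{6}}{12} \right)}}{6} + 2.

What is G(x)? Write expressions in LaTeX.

The proposed G(x) is checked by its d/dx: the result must match the given G'(x).
A general antiderivative is \frac{\sqrt{6} \operatorname{atan}{\left(\frac{\sqrt{6} x}{6} \right)}}{6} + C.
The condition gives C = \frac{\sqrt{6} \operatorname{atan}{\left(\frac{\sqrt{6}}{12} \right)}}{6} + 2 - (\frac{\sqrt{6} \operatorname{atan}{\left(\frac{\sqrt{6}}{12} \right)}}{6}) = 2.
So G(x) = \frac{\sqrt{6} \operatorname{atan}{\left(\frac{\sqrt{6} x}{6} \right)} + 12}{6}.
Check: d/dx[\frac{\sqrt{6} \operatorname{atan}{\left(\frac{\sqrt{6} x}{6} \right)} + 12}{6}] = \frac{1}{x^{2} + 6} = G'(x).

G(x) = \frac{\sqrt{6} \operatorname{atan}{\left(\frac{\sqrt{6} x}{6} \right)} + 12}{6}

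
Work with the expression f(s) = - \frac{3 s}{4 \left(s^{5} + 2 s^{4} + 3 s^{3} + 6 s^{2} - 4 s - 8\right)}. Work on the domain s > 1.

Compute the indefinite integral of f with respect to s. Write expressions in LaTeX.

F(s) = - \frac{\log{\left(s - 1 \right)}}{40} - \frac{3 \log{\left(s + 1 \right)}}{40} + \frac{\log{\left(s + 2 \right)}}{16} + \frac{3 \log{\left(s^{2} + 4 \right)}}{160} + \frac{3 \operatorname{atan}{\left(\frac{s}{2} \right)}}{80} + C

The denominator factors as 4 \left(s - 1\right) \left(s + 1\right) \left(s + 2\right) \left(s^{2} + 4\right); partial fractions split f into directly integrable pieces: \frac{3 \left(s + 2\right)}{80 \left(s^{2} + 4\right)} + \frac{1}{16 \left(s + 2\right)} - \frac{3}{40 \left(s + 1\right)} - \frac{1}{40 \left(s - 1\right)}.
Check: d/ds[- \frac{\log{\left(s - 1 \right)}}{40} - \frac{3 \log{\left(s + 1 \right)}}{40} + \frac{\log{\left(s + 2 \right)}}{16} + \frac{3 \log{\left(s^{2} + 4 \right)}}{160} + \frac{3 \operatorname{atan}{\left(\frac{s}{2} \right)}}{80}] = - \frac{3 s}{4 s^{5} + 8 s^{4} + 12 s^{3} + 24 s^{2} - 16 s - 32}, which equals f(s).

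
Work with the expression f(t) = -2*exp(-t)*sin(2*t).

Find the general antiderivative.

F(t) = (2*sin(2*t) + 4*cos(2*t))*exp(-t)/5 + C

A candidate is checked by its d/dt: the result must match f(t).
Check: d/dt[(2*sin(2*t) + 4*cos(2*t))*exp(-t)/5] = -2*exp(-t)*sin(2*t) = f(t).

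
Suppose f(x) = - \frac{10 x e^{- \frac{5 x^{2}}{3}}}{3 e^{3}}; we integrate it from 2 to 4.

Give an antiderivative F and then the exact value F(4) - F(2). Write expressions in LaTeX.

The substitution u = - \frac{5 x^{2}}{3} - 3 works: f is exactly (dF/du)*(du/dx) for that inner function.
F(x) = e^{- \frac{5 x^{2}}{3} - 3} is an antiderivative of f.
Check: d/dx[e^{- \frac{5 x^{2}}{3} - 3}] = - \frac{10 x e^{- \frac{5 x^{2}}{3}}}{3 e^{3}} = f(x).
F(4) = e^{- \frac{89}{3}}; F(2) = e^{- \frac{29}{3}}.
Integral = F(4) - F(2) = - \frac{1}{e^{\frac{29}{3}}} + e^{- \frac{89}{3}}.

Antiderivative: F(x) = e^{- \frac{5 x^{2}}{3} - 3}; value = - \frac{1}{e^{\frac{29}{3}}} + e^{- \frac{89}{3}}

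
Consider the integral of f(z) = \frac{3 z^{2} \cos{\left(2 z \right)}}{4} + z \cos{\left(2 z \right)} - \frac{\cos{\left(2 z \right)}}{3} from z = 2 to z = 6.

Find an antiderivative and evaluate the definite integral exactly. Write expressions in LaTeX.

Antiderivative: F(z) = \frac{3 z^{2} \sin{\left(2 z \right)}}{8} + \frac{z \sin{\left(2 z \right)}}{2} + \frac{3 z \cos{\left(2 z \right)}}{8} - \frac{17 \sin{\left(2 z \right)}}{48} + \frac{\cos{\left(2 z \right)}}{4}; value = \frac{775 \sin{\left(12 \right)}}{48} - \cos{\left(4 \right)} - \frac{103 \sin{\left(4 \right)}}{48} + \frac{5 \cos{\left(12 \right)}}{2}

Integrate term by term and add the pieces.
F(z) = \frac{3 z^{2} \sin{\left(2 z \right)}}{8} + \frac{z \sin{\left(2 z \right)}}{2} + \frac{3 z \cos{\left(2 z \right)}}{8} - \frac{17 \sin{\left(2 z \right)}}{48} + \frac{\cos{\left(2 z \right)}}{4} is an antiderivative of f.
Check: d/dz[\frac{3 z^{2} \sin{\left(2 z \right)}}{8} + \frac{z \sin{\left(2 z \right)}}{2} + \frac{3 z \cos{\left(2 z \right)}}{8} - \frac{17 \sin{\left(2 z \right)}}{48} + \frac{\cos{\left(2 z \right)}}{4}] = \frac{3 z^{2} \cos{\left(2 z \right)}}{4} + z \cos{\left(2 z \right)} - \frac{\cos{\left(2 z \right)}}{3} = f(z).
F(6) = \frac{775 \sin{\left(12 \right)}}{48} + \frac{5 \cos{\left(12 \right)}}{2}; F(2) = \frac{103 \sin{\left(4 \right)}}{48} + \cos{\left(4 \right)}.
Integral = F(6) - F(2) = \frac{775 \sin{\left(12 \right)}}{48} - \cos{\left(4 \right)} - \frac{103 \sin{\left(4 \right)}}{48} + \frac{5 \cos{\left(12 \right)}}{2}.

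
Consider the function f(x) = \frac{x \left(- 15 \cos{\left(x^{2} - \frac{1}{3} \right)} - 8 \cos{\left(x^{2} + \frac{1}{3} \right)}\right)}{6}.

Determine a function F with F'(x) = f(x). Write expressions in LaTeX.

Since d/dx undoes antidifferentiation here, F'(x) = f(x) is required of F(x).
Check: d/dx[- \frac{5 \sin{\left(x^{2} - \frac{1}{3} \right)}}{4} - \frac{2 \sin{\left(x^{2} + \frac{1}{3} \right)}}{3}] = - \frac{5 x \cos{\left(x^{2} - \frac{1}{3} \right)}}{2} - \frac{4 x \cos{\left(x^{2} + \frac{1}{3} \right)}}{3}, which equals f(x).

An antiderivative is F(x) = - \frac{5 \sin{\left(x^{2} - \frac{1}{3} \right)}}{4} - \frac{2 \sin{\left(x^{2} + \frac{1}{3} \right)}}{3}.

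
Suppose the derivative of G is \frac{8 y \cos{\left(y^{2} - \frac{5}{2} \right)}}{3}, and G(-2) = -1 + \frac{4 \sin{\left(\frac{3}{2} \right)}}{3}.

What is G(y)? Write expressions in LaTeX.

G(y) = \frac{4 \sin{\left(y^{2} - \frac{5}{2} \right)}}{3} - 1

G'(y) matches the chain-rule pattern g'(h)*h' with inner function h(y) = y^{2} - \frac{5}{2}; substituting u = h(y) collapses the integral.
A general antiderivative is \frac{4 \sin{\left(y^{2} - \frac{5}{2} \right)}}{3} + C.
The condition gives C = -1 + \frac{4 \sin{\left(\frac{3}{2} \right)}}{3} - (\frac{4 \sin{\left(\frac{3}{2} \right)}}{3}) = -1.
So G(y) = \frac{4 \sin{\left(y^{2} - \frac{5}{2} \right)}}{3} - 1.
Check: d/dy[\frac{4 \sin{\left(y^{2} - \frac{5}{2} \right)}}{3} - 1] = \frac{8 y \cos{\left(y^{2} - \frac{5}{2} \right)}}{3} = G'(y).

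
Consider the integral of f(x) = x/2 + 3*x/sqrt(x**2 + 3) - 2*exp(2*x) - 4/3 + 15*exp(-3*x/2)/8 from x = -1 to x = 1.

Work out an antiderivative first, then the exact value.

Antiderivative: F(x) = (3*x**2*exp(3*x/2) - 16*x*exp(3*x/2) + 36*sqrt(x**2 + 3)*exp(3*x/2) - 12*exp(7*x/2) - 30*exp(3*x/2) - 15)*exp(-3*x/2)/12; value = -exp(2) - 8/3 - 5*exp(-3/2)/4 + exp(-2) + 5*exp(3/2)/4

The integrand splits into summands that can be handled one at a time.
F(x) = (3*x**2*exp(3*x/2) - 16*x*exp(3*x/2) + 36*sqrt(x**2 + 3)*exp(3*x/2) - 12*exp(7*x/2) - 30*exp(3*x/2) - 15)*exp(-3*x/2)/12 is an antiderivative of f.
Check: d/dx[(3*x**2*exp(3*x/2) - 16*x*exp(3*x/2) + 36*sqrt(x**2 + 3)*exp(3*x/2) - 12*exp(7*x/2) - 30*exp(3*x/2) - 15)*exp(-3*x/2)/12] = (12*x*sqrt(x**2 + 3)*exp(3*x/2) + 72*x*exp(3*x/2) - 48*sqrt(x**2 + 3)*exp(7*x/2) - 32*sqrt(x**2 + 3)*exp(3*x/2) + 45*sqrt(x**2 + 3))*exp(-3*x/2)/(24*sqrt(x**2 + 3)), which equals f(x).
F(1) = -exp(2) - 5*exp(-3/2)/4 + 29/12; F(-1) = -5*exp(3/2)/4 - exp(-2) + 61/12.
Integral = F(1) - F(-1) = -exp(2) - 8/3 - 5*exp(-3/2)/4 + exp(-2) + 5*exp(3/2)/4.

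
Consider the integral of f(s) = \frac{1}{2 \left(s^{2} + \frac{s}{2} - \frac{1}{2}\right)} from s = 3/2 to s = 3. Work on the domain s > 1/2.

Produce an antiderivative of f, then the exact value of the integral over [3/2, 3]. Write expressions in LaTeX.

Factor the denominator (\left(s + 1\right) \left(2 s - 1\right)) and decompose: f = \frac{2}{3 \left(2 s - 1\right)} - \frac{1}{3 \left(s + 1\right)}; each piece integrates to a log, atan, or power term.
F(s) = \frac{\log{\left(s - \frac{1}{2} \right)}}{3} - \frac{\log{\left(s + 1 \right)}}{3} is an antiderivative of f.
Check: d/ds[\frac{\log{\left(s - \frac{1}{2} \right)}}{3} - \frac{\log{\left(s + 1 \right)}}{3}] = \frac{1}{2 s^{2} + s - 1}, which equals f(s).
F(3) = - \frac{\log{\left(4 \right)}}{3} + \frac{\log{\left(\frac{5}{2} \right)}}{3}; F(3/2) = - \frac{\log{\left(\frac{5}{2} \right)}}{3}.
Integral = F(3) - F(3/2) = - \frac{\log{\left(4 \right)}}{3} + \frac{2 \log{\left(\frac{5}{2} \right)}}{3}.

Antiderivative: F(s) = \frac{\log{\left(s - \frac{1}{2} \right)}}{3} - \frac{\log{\left(s + 1 \right)}}{3}; value = - \frac{\log{\left(4 \right)}}{3} + \frac{2 \log{\left(\frac{5}{2} \right)}}{3}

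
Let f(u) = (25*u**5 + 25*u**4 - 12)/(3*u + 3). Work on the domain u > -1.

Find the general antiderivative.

F(u) = (5*u**5 - 12*log(u + 1))/3 + C

For F(u) to be correct the identity F'(u) - f(u) = 0 must hold.
Check: d/du[(5*u**5 - 12*log(u + 1))/3] = (25*u**5 + 25*u**4 - 12)/(3*u + 3) = f(u).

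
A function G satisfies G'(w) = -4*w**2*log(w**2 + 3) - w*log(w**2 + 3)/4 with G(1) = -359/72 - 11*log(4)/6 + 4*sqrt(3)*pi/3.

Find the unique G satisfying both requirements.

G(w) = (64*w**3 + 3*w**2*(-32*w - 3)*log(w**2 + 3) + 9*w**2 - 576*w - 27*log(w**2 + 3) + 576*sqrt(3)*atan(sqrt(3)*w/3) + 144)/72

Integrate term by term and add the pieces.
A general antiderivative is 8*w**3/9 + w**2/8 - 8*w + (-4*w**3/3 - w**2/8)*log(w**2 + 3) - 3*log(w**2 + 3)/8 + 8*sqrt(3)*atan(sqrt(3)*w/3) + C.
The condition gives C = -359/72 - 11*log(4)/6 + 4*sqrt(3)*pi/3 - (-503/72 - 11*log(4)/6 + 4*sqrt(3)*pi/3) = 2.
So G(w) = (64*w**3 + 3*w**2*(-32*w - 3)*log(w**2 + 3) + 9*w**2 - 576*w - 27*log(w**2 + 3) + 576*sqrt(3)*atan(sqrt(3)*w/3) + 144)/72.
Check: d/dw[(64*w**3 + 3*w**2*(-32*w - 3)*log(w**2 + 3) + 9*w**2 - 576*w - 27*log(w**2 + 3) + 576*sqrt(3)*atan(sqrt(3)*w/3) + 144)/72] = -4*w**2*log(w**2 + 3) - w*log(w**2 + 3)/4 = G'(w).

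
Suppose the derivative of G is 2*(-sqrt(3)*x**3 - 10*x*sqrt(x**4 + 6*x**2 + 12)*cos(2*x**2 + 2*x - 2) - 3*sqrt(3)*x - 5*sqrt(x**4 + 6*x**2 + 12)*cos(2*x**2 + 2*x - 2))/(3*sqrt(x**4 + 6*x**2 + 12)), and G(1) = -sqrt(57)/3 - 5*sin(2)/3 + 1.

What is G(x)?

G(x) = -sqrt(x**4/3 + 2*x**2 + 4) - 5*sin(2*x**2 + 2*x - 2)/3 + 1

Recover the given G'(x) by differentiating a candidate G(x); any mismatch rules it out.
A general antiderivative is -sqrt(x**4/3 + 2*x**2 + 4) - 5*sin(2*x**2 + 2*x - 2)/3 + C.
The condition gives C = -sqrt(57)/3 - 5*sin(2)/3 + 1 - (-sqrt(57)/3 - 5*sin(2)/3) = 1.
So G(x) = -sqrt(x**4/3 + 2*x**2 + 4) - 5*sin(2*x**2 + 2*x - 2)/3 + 1.
Check: d/dx[-sqrt(x**4/3 + 2*x**2 + 4) - 5*sin(2*x**2 + 2*x - 2)/3 + 1] = (-2*sqrt(3)*x**3 - 20*x*sqrt(x**4 + 6*x**2 + 12)*cos(2*x**2 + 2*x - 2) - 6*sqrt(3)*x - 10*sqrt(x**4 + 6*x**2 + 12)*cos(2*x**2 + 2*x - 2))/(3*sqrt(x**4 + 6*x**2 + 12)), which equals G'(x).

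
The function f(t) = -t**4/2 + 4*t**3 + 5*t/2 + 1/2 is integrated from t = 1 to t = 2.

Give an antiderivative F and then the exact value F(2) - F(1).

The integrand splits into summands that can be handled one at a time.
F(t) = -t*(2*t**4 - 20*t**3 - 25*t - 10)/20 is an antiderivative of f.
Check: d/dt[-t*(2*t**4 - 20*t**3 - 25*t - 10)/20] = -t**4/2 + 4*t**3 + 5*t/2 + 1/2 = f(t).
F(2) = 94/5; F(1) = 53/20.
Integral = F(2) - F(1) = 323/20.

Antiderivative: F(t) = -t*(2*t**4 - 20*t**3 - 25*t - 10)/20; value = 323/20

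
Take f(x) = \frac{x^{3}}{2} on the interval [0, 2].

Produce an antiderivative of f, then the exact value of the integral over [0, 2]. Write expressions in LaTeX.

Differentiate the proposed F(x) back; it has to land on f(x) exactly.
F(x) = \frac{x^{4}}{8} is an antiderivative of f.
Check: d/dx[\frac{x^{4}}{8}] = \frac{x^{3}}{2} = f(x).
F(2) = 2; F(0) = 0.
Integral = F(2) - F(0) = 2.

Antiderivative: F(x) = \frac{x^{4}}{8}; value = 2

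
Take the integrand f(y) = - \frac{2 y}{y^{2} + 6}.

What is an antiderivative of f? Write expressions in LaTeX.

f matches the chain-rule pattern g'(h)*h' with inner function h(y) = y^{2} + 6; substituting u = h(y) collapses the integral.
Check: d/dy[- \log{\left(y^{2} + 6 \right)}] = - \frac{2 y}{y^{2} + 6} = f(y).

An antiderivative is F(y) = - \log{\left(y^{2} + 6 \right)}.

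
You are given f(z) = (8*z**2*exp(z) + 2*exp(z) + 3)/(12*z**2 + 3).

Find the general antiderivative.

A first test for any F(z): its z-derivative must equal f(z) identically.
Check: d/dz[2*exp(z)/3 + atan(2*z)/2] = (8*z**2*exp(z) + 2*exp(z) + 3)/(12*z**2 + 3) = f(z).

F(z) = 2*exp(z)/3 + atan(2*z)/2 + C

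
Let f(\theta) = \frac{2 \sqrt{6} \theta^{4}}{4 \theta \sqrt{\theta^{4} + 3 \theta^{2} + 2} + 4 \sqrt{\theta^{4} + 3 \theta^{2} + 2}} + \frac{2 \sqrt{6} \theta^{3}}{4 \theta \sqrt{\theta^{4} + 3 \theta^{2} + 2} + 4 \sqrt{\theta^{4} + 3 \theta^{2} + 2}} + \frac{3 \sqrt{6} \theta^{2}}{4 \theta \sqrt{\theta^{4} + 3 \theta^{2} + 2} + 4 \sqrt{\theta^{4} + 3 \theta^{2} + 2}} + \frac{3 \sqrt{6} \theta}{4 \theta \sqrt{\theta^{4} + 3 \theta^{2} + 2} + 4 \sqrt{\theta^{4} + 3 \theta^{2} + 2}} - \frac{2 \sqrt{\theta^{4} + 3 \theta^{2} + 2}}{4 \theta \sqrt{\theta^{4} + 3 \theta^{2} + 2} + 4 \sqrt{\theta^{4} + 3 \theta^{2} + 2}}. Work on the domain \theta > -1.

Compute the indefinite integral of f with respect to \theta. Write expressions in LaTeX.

Integrate term by term and add the pieces.
Check: d/d\theta[- \frac{- \sqrt{6} \sqrt{\theta^{4} + 3 \theta^{2} + 2} + 2 \log{\left(\theta + 1 \right)}}{4}] = \frac{2 \sqrt{6} \theta^{4} + 2 \sqrt{6} \theta^{3} + 3 \sqrt{6} \theta^{2} + 3 \sqrt{6} \theta - 2 \sqrt{\theta^{4} + 3 \theta^{2} + 2}}{4 \theta \sqrt{\theta^{4} + 3 \theta^{2} + 2} + 4 \sqrt{\theta^{4} + 3 \theta^{2} + 2}}, which equals f(\theta).

F(\theta) = - \frac{- \sqrt{6} \sqrt{\theta^{4} + 3 \theta^{2} + 2} + 2 \log{\left(\theta + 1 \right)}}{4} + C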